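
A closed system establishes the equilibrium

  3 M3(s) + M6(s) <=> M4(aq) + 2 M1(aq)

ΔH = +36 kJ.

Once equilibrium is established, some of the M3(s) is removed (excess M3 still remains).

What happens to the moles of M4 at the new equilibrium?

unchanged

M3 is a pure solid; its activity is 1 regardless of amount, so Q is unaffected — no shift from this change.
No net shift occurs, so the amount of M4 is unchanged.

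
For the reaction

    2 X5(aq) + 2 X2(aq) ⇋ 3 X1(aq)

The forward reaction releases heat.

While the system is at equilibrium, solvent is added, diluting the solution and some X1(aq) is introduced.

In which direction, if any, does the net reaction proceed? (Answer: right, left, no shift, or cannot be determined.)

left

Dilution lowers every aqueous concentration by the same factor. Δn_aq = 3 − 4 = -1, so the system shifts toward the side with more dissolved moles — to the left.
Adding X1 (aq), a product, drives the reaction to the left.
All effects act in the same direction — net shift to the left.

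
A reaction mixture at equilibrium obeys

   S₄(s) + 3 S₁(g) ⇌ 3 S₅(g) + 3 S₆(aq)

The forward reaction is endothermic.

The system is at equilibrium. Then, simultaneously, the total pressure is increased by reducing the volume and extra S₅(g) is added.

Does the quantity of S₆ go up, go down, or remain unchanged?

decreases

Gas moles: reactants 3, products 3. Δn_gas = 0, so a volume change leaves Q equal to K — no shift from this change.
Adding S₅ (g), a product, drives the reaction to the left.
The net shift is to the left. S₆ is a product, so its amount decreases.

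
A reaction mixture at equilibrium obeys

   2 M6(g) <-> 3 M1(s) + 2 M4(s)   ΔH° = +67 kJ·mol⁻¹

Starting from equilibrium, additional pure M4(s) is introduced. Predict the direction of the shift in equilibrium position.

no shift

M4 is a pure solid; its activity is 1 regardless of amount, so Q is unaffected — no shift from this change.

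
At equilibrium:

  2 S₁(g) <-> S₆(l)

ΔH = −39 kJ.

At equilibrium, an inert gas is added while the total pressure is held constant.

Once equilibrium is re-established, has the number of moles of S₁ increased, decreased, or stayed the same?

increases

Adding inert gas at constant total pressure expands the volume and lowers every reacting partial pressure. With Δn_gas = 0 − 2 = -2, Q moves away from K toward the side with fewer gas moles, so the system shifts toward the side with more gas moles — to the left.
The net shift is to the left. S₁ is a reactant, so its amount increases.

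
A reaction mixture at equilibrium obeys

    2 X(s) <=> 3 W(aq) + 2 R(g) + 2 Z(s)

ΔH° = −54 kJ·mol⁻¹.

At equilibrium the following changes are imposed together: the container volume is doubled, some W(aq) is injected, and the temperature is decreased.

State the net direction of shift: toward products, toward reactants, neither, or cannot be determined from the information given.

cannot be determined

Gas moles: reactants 0, products 2 (Δn_gas = +2). Expansion shifts the system toward the side with more moles of gas — to the right.
Adding W (aq), a product, drives the reaction to the left.
The forward reaction is exothermic. Lowering T favours the exothermic direction — shift to the right.
The individual effects push in opposite directions; without quantitative information the net direction cannot be determined.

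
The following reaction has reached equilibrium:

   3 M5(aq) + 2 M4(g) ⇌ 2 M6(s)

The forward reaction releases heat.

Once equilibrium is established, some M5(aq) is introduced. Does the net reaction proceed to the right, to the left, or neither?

Adding M5 (aq), a reactant, drives the reaction to the right.

right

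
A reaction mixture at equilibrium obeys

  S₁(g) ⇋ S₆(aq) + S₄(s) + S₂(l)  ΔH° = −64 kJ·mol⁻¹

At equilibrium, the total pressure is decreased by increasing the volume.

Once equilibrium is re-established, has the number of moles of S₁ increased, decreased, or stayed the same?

increases

Gas moles: reactants 1, products 0 (Δn_gas = -1). Expansion shifts the system toward the side with more moles of gas — to the left.
The net shift is to the left. S₁ is a reactant, so its amount increases.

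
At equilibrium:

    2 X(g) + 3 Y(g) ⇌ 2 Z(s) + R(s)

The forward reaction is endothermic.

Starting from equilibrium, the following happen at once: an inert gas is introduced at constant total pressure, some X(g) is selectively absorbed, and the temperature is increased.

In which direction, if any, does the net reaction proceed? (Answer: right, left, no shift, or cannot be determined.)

cannot be determined

Adding inert gas at constant total pressure expands the volume and lowers every reacting partial pressure. With Δn_gas = 0 − 5 = -5, Q moves away from K toward the side with fewer gas moles, so the system shifts toward the side with more gas moles — to the left.
Removing X (g), a reactant, drives the reaction to the left.
The forward reaction is endothermic. Raising T favours the endothermic direction — shift to the right.
The individual effects push in opposite directions; without quantitative information the net direction cannot be determined.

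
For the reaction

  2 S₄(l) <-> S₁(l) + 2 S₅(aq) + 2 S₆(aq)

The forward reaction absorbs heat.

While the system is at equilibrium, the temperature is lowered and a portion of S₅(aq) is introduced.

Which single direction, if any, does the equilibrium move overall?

left

The forward reaction is endothermic. Lowering T favours the exothermic direction — shift to the left.
Adding S₅ (aq), a product, drives the reaction to the left.
All effects act in the same direction — net shift to the left.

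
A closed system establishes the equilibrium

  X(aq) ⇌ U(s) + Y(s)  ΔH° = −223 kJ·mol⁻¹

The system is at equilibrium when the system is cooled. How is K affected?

increases

K depends on temperature via the van 't Hoff relation. The forward reaction is exothermic, so lowering T increases K.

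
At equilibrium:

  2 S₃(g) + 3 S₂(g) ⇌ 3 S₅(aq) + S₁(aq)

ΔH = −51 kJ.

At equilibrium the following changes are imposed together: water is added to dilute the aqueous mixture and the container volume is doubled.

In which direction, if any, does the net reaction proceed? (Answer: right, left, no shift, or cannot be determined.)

cannot be determined

Dilution lowers every aqueous concentration by the same factor. Δn_aq = 4 − 0 = +4, so the system shifts toward the side with more dissolved moles — to the right.
Gas moles: reactants 5, products 0 (Δn_gas = -5). Expansion shifts the system toward the side with more moles of gas — to the left.
The individual effects push in opposite directions; without quantitative information the net direction cannot be determined.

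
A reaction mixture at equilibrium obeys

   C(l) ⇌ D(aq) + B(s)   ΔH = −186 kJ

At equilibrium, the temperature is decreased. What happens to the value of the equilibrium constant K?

K depends on temperature via the van 't Hoff relation. The forward reaction is exothermic, so lowering T increases K.

increases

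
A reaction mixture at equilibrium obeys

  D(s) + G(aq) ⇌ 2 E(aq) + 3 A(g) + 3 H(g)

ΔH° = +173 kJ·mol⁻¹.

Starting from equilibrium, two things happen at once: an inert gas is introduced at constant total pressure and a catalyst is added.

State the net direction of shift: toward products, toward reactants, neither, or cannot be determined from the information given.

Adding inert gas at constant total pressure expands the volume and lowers every reacting partial pressure. With Δn_gas = 6 − 0 = +6, Q moves away from K toward the side with fewer gas moles, so the system shifts toward the side with more gas moles — to the right.
A catalyst speeds both forward and reverse rates equally; it changes neither Q nor K — no shift from this change.
Only the nonzero effect(s) matter; the net shift is to the right.

right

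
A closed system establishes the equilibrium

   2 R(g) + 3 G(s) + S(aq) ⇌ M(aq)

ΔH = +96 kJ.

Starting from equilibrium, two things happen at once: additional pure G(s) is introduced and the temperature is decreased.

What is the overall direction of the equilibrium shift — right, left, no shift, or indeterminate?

left

G is a pure solid; its activity is 1 regardless of amount, so Q is unaffected — no shift from this change.
The forward reaction is endothermic. Lowering T favours the exothermic direction — shift to the left.
Only the nonzero effect(s) matter; the net shift is to the left.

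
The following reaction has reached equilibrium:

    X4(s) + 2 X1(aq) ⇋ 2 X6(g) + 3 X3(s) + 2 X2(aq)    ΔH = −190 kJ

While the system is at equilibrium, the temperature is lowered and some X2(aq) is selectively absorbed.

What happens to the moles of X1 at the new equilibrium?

decreases

The forward reaction is exothermic. Lowering T favours the exothermic direction — shift to the right.
Removing X2 (aq), a product, drives the reaction to the right.
The net shift is to the right. X1 is a reactant, so its amount decreases.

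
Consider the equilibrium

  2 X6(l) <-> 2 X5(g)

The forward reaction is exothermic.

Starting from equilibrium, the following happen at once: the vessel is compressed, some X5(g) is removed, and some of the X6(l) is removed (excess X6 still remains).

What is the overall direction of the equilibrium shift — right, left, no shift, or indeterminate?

cannot be determined

Gas moles: reactants 0, products 2 (Δn_gas = +2). Compression shifts the system toward the side with fewer moles of gas — to the left.
Removing X5 (g), a product, drives the reaction to the right.
X6 is a pure liquid; its activity is 1 regardless of amount, so Q is unaffected — no shift from this change.
The individual effects push in opposite directions; without quantitative information the net direction cannot be determined.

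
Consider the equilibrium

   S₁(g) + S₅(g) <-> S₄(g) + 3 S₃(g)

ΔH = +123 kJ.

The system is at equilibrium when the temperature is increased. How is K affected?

increases

K depends on temperature via the van 't Hoff relation. The forward reaction is endothermic, so raising T increases K.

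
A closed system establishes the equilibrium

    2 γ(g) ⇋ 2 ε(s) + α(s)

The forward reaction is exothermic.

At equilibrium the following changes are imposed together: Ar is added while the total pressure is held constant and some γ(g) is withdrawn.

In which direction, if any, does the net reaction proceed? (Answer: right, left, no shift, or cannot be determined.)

Adding inert gas at constant total pressure expands the volume and lowers every reacting partial pressure. With Δn_gas = 0 − 2 = -2, Q moves away from K toward the side with fewer gas moles, so the system shifts toward the side with more gas moles — to the left.
Removing γ (g), a reactant, drives the reaction to the left.
All effects act in the same direction — net shift to the left.

left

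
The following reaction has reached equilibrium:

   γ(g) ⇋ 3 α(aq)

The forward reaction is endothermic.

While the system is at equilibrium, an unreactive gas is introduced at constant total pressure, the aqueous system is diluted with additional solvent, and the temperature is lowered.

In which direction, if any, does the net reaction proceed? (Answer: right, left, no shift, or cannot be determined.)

Adding inert gas at constant total pressure expands the volume and lowers every reacting partial pressure. With Δn_gas = 0 − 1 = -1, Q moves away from K toward the side with fewer gas moles, so the system shifts toward the side with more gas moles — to the left.
Dilution lowers every aqueous concentration by the same factor. Δn_aq = 3 − 0 = +3, so the system shifts toward the side with more dissolved moles — to the right.
The forward reaction is endothermic. Lowering T favours the exothermic direction — shift to the left.
The individual effects push in opposite directions; without quantitative information the net direction cannot be determined.

cannot be determined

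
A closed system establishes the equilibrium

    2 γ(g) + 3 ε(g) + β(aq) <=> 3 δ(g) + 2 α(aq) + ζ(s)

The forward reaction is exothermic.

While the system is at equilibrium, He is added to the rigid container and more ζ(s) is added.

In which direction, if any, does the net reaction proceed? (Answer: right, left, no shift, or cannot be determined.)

no shift

At constant volume, adding an inert gas leaves every reacting species' partial pressure unchanged, so Q is unchanged — no shift from this change.
ζ is a pure solid; its activity is 1 regardless of amount, so Q is unaffected — no shift from this change.
None of the changes alters Q relative to K, so there is no net shift.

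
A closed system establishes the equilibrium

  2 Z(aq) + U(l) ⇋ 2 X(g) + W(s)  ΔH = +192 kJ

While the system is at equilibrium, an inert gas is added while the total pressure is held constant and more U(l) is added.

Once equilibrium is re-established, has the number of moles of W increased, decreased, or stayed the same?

increases

Adding inert gas at constant total pressure expands the volume and lowers every reacting partial pressure. With Δn_gas = 2 − 0 = +2, Q moves away from K toward the side with fewer gas moles, so the system shifts toward the side with more gas moles — to the right.
U is a pure liquid; its activity is 1 regardless of amount, so Q is unaffected — no shift from this change.
The net shift is to the right. W is a product, so its amount increases.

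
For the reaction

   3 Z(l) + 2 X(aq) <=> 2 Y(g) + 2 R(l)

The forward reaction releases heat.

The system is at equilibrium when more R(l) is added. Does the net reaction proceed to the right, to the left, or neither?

no shift

R is a pure liquid; its activity is 1 regardless of amount, so Q is unaffected — no shift from this change.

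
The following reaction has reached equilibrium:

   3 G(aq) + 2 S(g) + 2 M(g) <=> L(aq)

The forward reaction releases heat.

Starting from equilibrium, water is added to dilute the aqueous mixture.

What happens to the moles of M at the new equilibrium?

Dilution lowers every aqueous concentration by the same factor. Δn_aq = 1 − 3 = -2, so the system shifts toward the side with more dissolved moles — to the left.
The net shift is to the left. M is a reactant, so its amount increases.

increases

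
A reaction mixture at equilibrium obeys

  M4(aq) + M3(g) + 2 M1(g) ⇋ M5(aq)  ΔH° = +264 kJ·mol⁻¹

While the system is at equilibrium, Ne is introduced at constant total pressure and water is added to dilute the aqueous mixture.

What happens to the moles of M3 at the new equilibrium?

increases

Adding inert gas at constant total pressure expands the volume and lowers every reacting partial pressure. With Δn_gas = 0 − 3 = -3, Q moves away from K toward the side with fewer gas moles, so the system shifts toward the side with more gas moles — to the left.
Dilution scales every aqueous concentration by the same factor. Δn_aq = 1 − 1 = 0, so Q is unchanged — no shift.
The net shift is to the left. M3 is a reactant, so its amount increases.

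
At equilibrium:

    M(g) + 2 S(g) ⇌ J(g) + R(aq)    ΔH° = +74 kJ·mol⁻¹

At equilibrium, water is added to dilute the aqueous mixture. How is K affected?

The equilibrium constant depends only on temperature. This perturbation may move the position of equilibrium, but since T is unchanged, K itself is unchanged.

unchanged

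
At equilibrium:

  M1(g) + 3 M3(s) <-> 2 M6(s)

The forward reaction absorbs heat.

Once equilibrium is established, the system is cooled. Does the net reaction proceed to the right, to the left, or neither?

The forward reaction is endothermic. Lowering T favours the exothermic direction — shift to the left.

left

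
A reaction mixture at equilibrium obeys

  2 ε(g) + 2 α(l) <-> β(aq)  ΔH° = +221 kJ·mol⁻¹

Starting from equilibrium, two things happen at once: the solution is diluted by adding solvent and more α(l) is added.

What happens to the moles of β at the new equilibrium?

increases

Dilution lowers every aqueous concentration by the same factor. Δn_aq = 1 − 0 = +1, so the system shifts toward the side with more dissolved moles — to the right.
α is a pure liquid; its activity is 1 regardless of amount, so Q is unaffected — no shift from this change.
The net shift is to the right. β is a product, so its amount increases.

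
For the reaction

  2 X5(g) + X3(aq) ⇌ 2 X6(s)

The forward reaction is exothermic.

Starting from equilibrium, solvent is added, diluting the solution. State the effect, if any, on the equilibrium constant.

The equilibrium constant depends only on temperature. This perturbation may move the position of equilibrium, but since T is unchanged, K itself is unchanged.

unchanged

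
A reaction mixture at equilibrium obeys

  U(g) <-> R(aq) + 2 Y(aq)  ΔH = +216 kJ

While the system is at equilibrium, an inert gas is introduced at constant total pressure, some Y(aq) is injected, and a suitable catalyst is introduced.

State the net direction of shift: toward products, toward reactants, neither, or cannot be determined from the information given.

Adding inert gas at constant total pressure expands the volume and lowers every reacting partial pressure. With Δn_gas = 0 − 1 = -1, Q moves away from K toward the side with fewer gas moles, so the system shifts toward the side with more gas moles — to the left.
Adding Y (aq), a product, drives the reaction to the left.
A catalyst speeds both forward and reverse rates equally; it changes neither Q nor K — no shift from this change.
Only the nonzero effect(s) matter; the net shift is to the left.

left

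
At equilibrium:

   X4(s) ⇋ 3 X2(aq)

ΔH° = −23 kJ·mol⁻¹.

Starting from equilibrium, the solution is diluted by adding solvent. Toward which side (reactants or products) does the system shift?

Dilution lowers every aqueous concentration by the same factor. Δn_aq = 3 − 0 = +3, so the system shifts toward the side with more dissolved moles — to the right.

right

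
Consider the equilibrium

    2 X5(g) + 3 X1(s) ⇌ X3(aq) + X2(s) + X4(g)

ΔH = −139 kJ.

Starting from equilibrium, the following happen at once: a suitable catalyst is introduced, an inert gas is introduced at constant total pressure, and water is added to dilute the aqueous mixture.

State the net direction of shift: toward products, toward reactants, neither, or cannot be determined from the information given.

A catalyst speeds both forward and reverse rates equally; it changes neither Q nor K — no shift from this change.
Adding inert gas at constant total pressure expands the volume and lowers every reacting partial pressure. With Δn_gas = 1 − 2 = -1, Q moves away from K toward the side with fewer gas moles, so the system shifts toward the side with more gas moles — to the left.
Dilution lowers every aqueous concentration by the same factor. Δn_aq = 1 − 0 = +1, so the system shifts toward the side with more dissolved moles — to the right.
The individual effects push in opposite directions; without quantitative information the net direction cannot be determined.

cannot be determined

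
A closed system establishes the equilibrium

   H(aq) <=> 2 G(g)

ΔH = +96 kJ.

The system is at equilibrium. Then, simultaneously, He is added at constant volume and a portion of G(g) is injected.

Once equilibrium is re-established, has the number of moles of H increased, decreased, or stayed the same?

increases

At constant volume, adding an inert gas leaves every reacting species' partial pressure unchanged, so Q is unchanged — no shift from this change.
Adding G (g), a product, drives the reaction to the left.
The net shift is to the left. H is a reactant, so its amount increases.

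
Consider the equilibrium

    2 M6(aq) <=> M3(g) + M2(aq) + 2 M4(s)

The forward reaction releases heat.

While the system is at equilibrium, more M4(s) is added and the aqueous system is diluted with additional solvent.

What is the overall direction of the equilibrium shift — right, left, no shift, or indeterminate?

M4 is a pure solid; its activity is 1 regardless of amount, so Q is unaffected — no shift from this change.
Dilution lowers every aqueous concentration by the same factor. Δn_aq = 1 − 2 = -1, so the system shifts toward the side with more dissolved moles — to the left.
Only the nonzero effect(s) matter; the net shift is to the left.

left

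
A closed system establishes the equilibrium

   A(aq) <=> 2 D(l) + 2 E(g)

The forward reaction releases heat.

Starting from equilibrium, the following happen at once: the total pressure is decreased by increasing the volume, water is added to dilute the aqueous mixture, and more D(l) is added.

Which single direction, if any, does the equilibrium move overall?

Gas moles: reactants 0, products 2 (Δn_gas = +2). Expansion shifts the system toward the side with more moles of gas — to the right.
Dilution lowers every aqueous concentration by the same factor. Δn_aq = 0 − 1 = -1, so the system shifts toward the side with more dissolved moles — to the left.
D is a pure liquid; its activity is 1 regardless of amount, so Q is unaffected — no shift from this change.
The individual effects push in opposite directions; without quantitative information the net direction cannot be determined.

cannot be determined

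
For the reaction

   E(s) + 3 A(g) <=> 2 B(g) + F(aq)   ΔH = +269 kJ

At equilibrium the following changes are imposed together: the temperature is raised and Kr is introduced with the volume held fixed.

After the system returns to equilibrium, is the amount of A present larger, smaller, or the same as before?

The forward reaction is endothermic. Raising T favours the endothermic direction — shift to the right.
At constant volume, adding an inert gas leaves every reacting species' partial pressure unchanged, so Q is unchanged — no shift from this change.
The net shift is to the right. A is a reactant, so its amount decreases.

decreases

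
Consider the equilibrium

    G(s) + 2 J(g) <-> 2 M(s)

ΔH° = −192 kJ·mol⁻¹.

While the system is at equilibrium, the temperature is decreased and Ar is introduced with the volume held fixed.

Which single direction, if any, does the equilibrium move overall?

The forward reaction is exothermic. Lowering T favours the exothermic direction — shift to the right.
At constant volume, adding an inert gas leaves every reacting species' partial pressure unchanged, so Q is unchanged — no shift from this change.
Only the nonzero effect(s) matter; the net shift is to the right.

right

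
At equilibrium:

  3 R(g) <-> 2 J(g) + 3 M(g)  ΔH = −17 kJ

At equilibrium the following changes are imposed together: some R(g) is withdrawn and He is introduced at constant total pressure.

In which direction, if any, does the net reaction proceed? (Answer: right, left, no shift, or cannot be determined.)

Removing R (g), a reactant, drives the reaction to the left.
Adding inert gas at constant total pressure expands the volume and lowers every reacting partial pressure. With Δn_gas = 5 − 3 = +2, Q moves away from K toward the side with fewer gas moles, so the system shifts toward the side with more gas moles — to the right.
The individual effects push in opposite directions; without quantitative information the net direction cannot be determined.

cannot be determined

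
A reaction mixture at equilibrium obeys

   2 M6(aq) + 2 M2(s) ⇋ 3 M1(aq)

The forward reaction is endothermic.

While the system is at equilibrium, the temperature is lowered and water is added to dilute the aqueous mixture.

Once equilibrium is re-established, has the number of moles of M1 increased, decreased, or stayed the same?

cannot be determined

The forward reaction is endothermic. Lowering T favours the exothermic direction — shift to the left.
Dilution lowers every aqueous concentration by the same factor. Δn_aq = 3 − 2 = +1, so the system shifts toward the side with more dissolved moles — to the right.
The two effects oppose each other, so the net shift — and hence the change in M1 — cannot be determined from the given information.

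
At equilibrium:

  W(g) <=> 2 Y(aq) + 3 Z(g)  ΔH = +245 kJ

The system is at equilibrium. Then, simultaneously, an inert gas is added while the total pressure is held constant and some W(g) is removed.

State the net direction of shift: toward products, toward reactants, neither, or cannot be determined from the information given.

Adding inert gas at constant total pressure expands the volume and lowers every reacting partial pressure. With Δn_gas = 3 − 1 = +2, Q moves away from K toward the side with fewer gas moles, so the system shifts toward the side with more gas moles — to the right.
Removing W (g), a reactant, drives the reaction to the left.
The individual effects push in opposite directions; without quantitative information the net direction cannot be determined.

cannot be determined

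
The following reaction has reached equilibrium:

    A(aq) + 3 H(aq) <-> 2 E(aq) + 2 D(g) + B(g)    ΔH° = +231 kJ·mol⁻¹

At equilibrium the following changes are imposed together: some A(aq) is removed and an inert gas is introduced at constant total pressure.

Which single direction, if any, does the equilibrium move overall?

Removing A (aq), a reactant, drives the reaction to the left.
Adding inert gas at constant total pressure expands the volume and lowers every reacting partial pressure. With Δn_gas = 3 − 0 = +3, Q moves away from K toward the side with fewer gas moles, so the system shifts toward the side with more gas moles — to the right.
The individual effects push in opposite directions; without quantitative information the net direction cannot be determined.

cannot be determined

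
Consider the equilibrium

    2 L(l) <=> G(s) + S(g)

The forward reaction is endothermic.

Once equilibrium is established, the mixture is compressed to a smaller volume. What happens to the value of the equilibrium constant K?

The equilibrium constant depends only on temperature. This perturbation may move the position of equilibrium, but since T is unchanged, K itself is unchanged.

unchanged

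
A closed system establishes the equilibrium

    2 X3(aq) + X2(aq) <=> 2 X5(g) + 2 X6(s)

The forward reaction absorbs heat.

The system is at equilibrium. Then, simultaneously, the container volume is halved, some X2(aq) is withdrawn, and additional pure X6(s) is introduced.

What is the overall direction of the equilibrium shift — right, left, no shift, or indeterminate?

left

Gas moles: reactants 0, products 2 (Δn_gas = +2). Compression shifts the system toward the side with fewer moles of gas — to the left.
Removing X2 (aq), a reactant, drives the reaction to the left.
X6 is a pure solid; its activity is 1 regardless of amount, so Q is unaffected — no shift from this change.
Only the nonzero effect(s) matter; the net shift is to the left.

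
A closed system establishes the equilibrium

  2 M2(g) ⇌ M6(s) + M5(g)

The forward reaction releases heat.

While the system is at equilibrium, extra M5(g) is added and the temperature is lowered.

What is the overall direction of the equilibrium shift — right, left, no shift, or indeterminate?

Adding M5 (g), a product, drives the reaction to the left.
The forward reaction is exothermic. Lowering T favours the exothermic direction — shift to the right.
The individual effects push in opposite directions; without quantitative information the net direction cannot be determined.

cannot be determined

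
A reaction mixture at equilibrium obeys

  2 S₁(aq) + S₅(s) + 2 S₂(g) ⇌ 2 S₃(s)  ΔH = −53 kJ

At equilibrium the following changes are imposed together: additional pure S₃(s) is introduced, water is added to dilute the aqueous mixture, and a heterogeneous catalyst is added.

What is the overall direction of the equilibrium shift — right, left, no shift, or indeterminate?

S₃ is a pure solid; its activity is 1 regardless of amount, so Q is unaffected — no shift from this change.
Dilution lowers every aqueous concentration by the same factor. Δn_aq = 0 − 2 = -2, so the system shifts toward the side with more dissolved moles — to the left.
A catalyst speeds both forward and reverse rates equally; it changes neither Q nor K — no shift from this change.
Only the nonzero effect(s) matter; the net shift is to the left.

left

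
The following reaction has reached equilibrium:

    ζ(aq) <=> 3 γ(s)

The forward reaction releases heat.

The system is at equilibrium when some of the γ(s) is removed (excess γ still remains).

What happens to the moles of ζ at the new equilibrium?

unchanged

γ is a pure solid; its activity is 1 regardless of amount, so Q is unaffected — no shift from this change.
No net shift occurs, so the amount of ζ is unchanged.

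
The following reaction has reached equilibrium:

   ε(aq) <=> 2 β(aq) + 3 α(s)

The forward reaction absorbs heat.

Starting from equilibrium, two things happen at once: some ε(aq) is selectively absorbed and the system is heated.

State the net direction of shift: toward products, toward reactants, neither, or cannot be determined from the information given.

Removing ε (aq), a reactant, drives the reaction to the left.
The forward reaction is endothermic. Raising T favours the endothermic direction — shift to the right.
The individual effects push in opposite directions; without quantitative information the net direction cannot be determined.

cannot be determined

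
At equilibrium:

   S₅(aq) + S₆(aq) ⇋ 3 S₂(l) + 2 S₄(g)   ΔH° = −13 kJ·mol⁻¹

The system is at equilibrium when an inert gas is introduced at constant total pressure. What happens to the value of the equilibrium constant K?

The equilibrium constant depends only on temperature. This perturbation may move the position of equilibrium, but since T is unchanged, K itself is unchanged.

unchanged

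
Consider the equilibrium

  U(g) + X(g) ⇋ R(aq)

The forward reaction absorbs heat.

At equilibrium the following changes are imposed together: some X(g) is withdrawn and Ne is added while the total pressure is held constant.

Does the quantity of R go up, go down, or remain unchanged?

Removing X (g), a reactant, drives the reaction to the left.
Adding inert gas at constant total pressure expands the volume and lowers every reacting partial pressure. With Δn_gas = 0 − 2 = -2, Q moves away from K toward the side with fewer gas moles, so the system shifts toward the side with more gas moles — to the left.
The net shift is to the left. R is a product, so its amount decreases.

decreases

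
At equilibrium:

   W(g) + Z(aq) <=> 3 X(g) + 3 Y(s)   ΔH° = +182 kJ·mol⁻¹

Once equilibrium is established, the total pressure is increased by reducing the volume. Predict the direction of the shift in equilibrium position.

Gas moles: reactants 1, products 3 (Δn_gas = +2). Compression shifts the system toward the side with fewer moles of gas — to the left.

left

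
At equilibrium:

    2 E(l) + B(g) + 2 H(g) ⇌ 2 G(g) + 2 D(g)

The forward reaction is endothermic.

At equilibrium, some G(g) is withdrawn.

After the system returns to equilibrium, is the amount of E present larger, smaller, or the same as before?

decreases

Removing G (g), a product, drives the reaction to the right.
The net shift is to the right. E is a reactant, so its amount decreases.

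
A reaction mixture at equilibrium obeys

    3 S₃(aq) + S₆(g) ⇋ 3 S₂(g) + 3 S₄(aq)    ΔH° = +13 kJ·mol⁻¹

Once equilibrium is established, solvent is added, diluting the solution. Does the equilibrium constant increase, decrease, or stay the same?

The equilibrium constant depends only on temperature. This perturbation changes neither the position of equilibrium nor K.

unchanged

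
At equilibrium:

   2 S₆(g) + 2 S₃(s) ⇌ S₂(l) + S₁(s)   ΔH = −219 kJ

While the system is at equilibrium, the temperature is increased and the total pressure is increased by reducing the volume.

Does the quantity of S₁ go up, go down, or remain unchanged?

The forward reaction is exothermic. Raising T favours the endothermic direction — shift to the left.
Gas moles: reactants 2, products 0 (Δn_gas = -2). Compression shifts the system toward the side with fewer moles of gas — to the right.
The two effects oppose each other, so the net shift — and hence the change in S₁ — cannot be determined from the given information.

cannot be determined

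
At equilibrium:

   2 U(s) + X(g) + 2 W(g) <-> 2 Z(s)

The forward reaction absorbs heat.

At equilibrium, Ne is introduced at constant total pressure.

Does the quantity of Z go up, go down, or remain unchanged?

Adding inert gas at constant total pressure expands the volume and lowers every reacting partial pressure. With Δn_gas = 0 − 3 = -3, Q moves away from K toward the side with fewer gas moles, so the system shifts toward the side with more gas moles — to the left.
The net shift is to the left. Z is a product, so its amount decreases.

decreases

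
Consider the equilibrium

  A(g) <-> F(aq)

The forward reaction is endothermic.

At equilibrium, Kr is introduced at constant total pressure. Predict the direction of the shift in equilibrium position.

left

Adding inert gas at constant total pressure expands the volume and lowers every reacting partial pressure. With Δn_gas = 0 − 1 = -1, Q moves away from K toward the side with fewer gas moles, so the system shifts toward the side with more gas moles — to the left.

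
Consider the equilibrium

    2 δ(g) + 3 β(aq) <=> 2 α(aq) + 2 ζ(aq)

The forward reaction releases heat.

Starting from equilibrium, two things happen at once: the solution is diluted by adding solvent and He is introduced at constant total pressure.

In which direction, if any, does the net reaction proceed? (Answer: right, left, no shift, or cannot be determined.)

cannot be determined

Dilution lowers every aqueous concentration by the same factor. Δn_aq = 4 − 3 = +1, so the system shifts toward the side with more dissolved moles — to the right.
Adding inert gas at constant total pressure expands the volume and lowers every reacting partial pressure. With Δn_gas = 0 − 2 = -2, Q moves away from K toward the side with fewer gas moles, so the system shifts toward the side with more gas moles — to the left.
The individual effects push in opposite directions; without quantitative information the net direction cannot be determined.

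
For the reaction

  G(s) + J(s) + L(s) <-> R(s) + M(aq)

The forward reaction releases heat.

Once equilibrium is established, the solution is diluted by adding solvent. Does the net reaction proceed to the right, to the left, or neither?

right

Dilution lowers every aqueous concentration by the same factor. Δn_aq = 1 − 0 = +1, so the system shifts toward the side with more dissolved moles — to the right.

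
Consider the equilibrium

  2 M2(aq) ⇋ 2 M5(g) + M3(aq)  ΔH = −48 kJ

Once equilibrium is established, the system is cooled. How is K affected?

K depends on temperature via the van 't Hoff relation. The forward reaction is exothermic, so lowering T increases K.

increases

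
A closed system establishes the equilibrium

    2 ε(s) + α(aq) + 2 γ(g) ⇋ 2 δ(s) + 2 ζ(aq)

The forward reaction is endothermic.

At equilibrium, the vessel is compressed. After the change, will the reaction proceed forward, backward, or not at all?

right

Gas moles: reactants 2, products 0 (Δn_gas = -2). Compression shifts the system toward the side with fewer moles of gas — to the right.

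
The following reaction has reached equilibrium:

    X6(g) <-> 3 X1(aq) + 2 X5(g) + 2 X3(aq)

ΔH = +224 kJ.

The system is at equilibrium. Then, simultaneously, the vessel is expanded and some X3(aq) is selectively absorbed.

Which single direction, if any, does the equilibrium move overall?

Gas moles: reactants 1, products 2 (Δn_gas = +1). Expansion shifts the system toward the side with more moles of gas — to the right.
Removing X3 (aq), a product, drives the reaction to the right.
All effects act in the same direction — net shift to the right.

right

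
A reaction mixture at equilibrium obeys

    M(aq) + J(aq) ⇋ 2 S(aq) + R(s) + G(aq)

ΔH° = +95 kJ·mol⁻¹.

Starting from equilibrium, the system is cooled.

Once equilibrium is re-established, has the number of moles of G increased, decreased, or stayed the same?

The forward reaction is endothermic. Lowering T favours the exothermic direction — shift to the left.
The net shift is to the left. G is a product, so its amount decreases.

decreases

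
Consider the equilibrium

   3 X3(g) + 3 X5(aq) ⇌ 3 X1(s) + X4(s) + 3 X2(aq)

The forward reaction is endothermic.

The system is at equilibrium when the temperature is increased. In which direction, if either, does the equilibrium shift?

The forward reaction is endothermic. Raising T favours the endothermic direction — shift to the right.

right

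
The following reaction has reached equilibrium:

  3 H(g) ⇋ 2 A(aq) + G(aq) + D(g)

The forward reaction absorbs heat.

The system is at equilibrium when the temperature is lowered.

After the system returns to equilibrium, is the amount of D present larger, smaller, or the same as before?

decreases

The forward reaction is endothermic. Lowering T favours the exothermic direction — shift to the left.
The net shift is to the left. D is a product, so its amount decreases.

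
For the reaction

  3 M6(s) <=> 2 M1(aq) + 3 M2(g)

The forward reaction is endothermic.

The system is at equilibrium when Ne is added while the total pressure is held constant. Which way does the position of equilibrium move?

Adding inert gas at constant total pressure expands the volume and lowers every reacting partial pressure. With Δn_gas = 3 − 0 = +3, Q moves away from K toward the side with fewer gas moles, so the system shifts toward the side with more gas moles — to the right.

right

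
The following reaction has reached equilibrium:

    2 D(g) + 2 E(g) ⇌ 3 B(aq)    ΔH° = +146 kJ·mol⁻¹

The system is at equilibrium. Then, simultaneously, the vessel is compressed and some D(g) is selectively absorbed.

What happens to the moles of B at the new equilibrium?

cannot be determined

Gas moles: reactants 4, products 0 (Δn_gas = -4). Compression shifts the system toward the side with fewer moles of gas — to the right.
Removing D (g), a reactant, drives the reaction to the left.
The two effects oppose each other, so the net shift — and hence the change in B — cannot be determined from the given information.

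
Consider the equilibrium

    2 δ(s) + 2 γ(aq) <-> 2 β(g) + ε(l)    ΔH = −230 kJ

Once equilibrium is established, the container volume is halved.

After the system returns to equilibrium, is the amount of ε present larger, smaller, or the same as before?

decreases

Gas moles: reactants 0, products 2 (Δn_gas = +2). Compression shifts the system toward the side with fewer moles of gas — to the left.
The net shift is to the left. ε is a product, so its amount decreases.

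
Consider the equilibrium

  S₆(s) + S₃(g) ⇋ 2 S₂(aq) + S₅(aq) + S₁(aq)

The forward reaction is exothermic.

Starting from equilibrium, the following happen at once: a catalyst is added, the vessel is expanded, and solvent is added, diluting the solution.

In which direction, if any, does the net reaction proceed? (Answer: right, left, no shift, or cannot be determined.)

A catalyst speeds both forward and reverse rates equally; it changes neither Q nor K — no shift from this change.
Gas moles: reactants 1, products 0 (Δn_gas = -1). Expansion shifts the system toward the side with more moles of gas — to the left.
Dilution lowers every aqueous concentration by the same factor. Δn_aq = 4 − 0 = +4, so the system shifts toward the side with more dissolved moles — to the right.
The individual effects push in opposite directions; without quantitative information the net direction cannot be determined.

cannot be determined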